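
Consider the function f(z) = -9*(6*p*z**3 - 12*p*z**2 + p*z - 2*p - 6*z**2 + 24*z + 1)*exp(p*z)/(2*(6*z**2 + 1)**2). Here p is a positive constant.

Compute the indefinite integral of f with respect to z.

F(z) = -9*(z - 2)*exp(p*z)/(2*(6*z**2 + 1)) + C

Recover f(z) by differentiating a candidate F(z); any mismatch rules it out.
Check: d/dz[-9*(z - 2)*exp(p*z)/(2*(6*z**2 + 1))] = (-54*p*z**3*exp(p*z) + 108*p*z**2*exp(p*z) - 9*p*z*exp(p*z) + 18*p*exp(p*z) + 54*z**2*exp(p*z) - 216*z*exp(p*z) - 9*exp(p*z))/(72*z**4 + 24*z**2 + 2), which equals f(z).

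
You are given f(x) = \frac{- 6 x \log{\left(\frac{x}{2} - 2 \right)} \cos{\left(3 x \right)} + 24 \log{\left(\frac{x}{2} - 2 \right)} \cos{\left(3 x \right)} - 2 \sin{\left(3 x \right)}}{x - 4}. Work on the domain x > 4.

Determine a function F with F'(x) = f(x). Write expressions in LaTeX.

An antiderivative is F(x) = - 2 \log{\left(\frac{x}{2} - 2 \right)} \sin{\left(3 x \right)}.

f has the shape u'v + uv' for u = - 2 \log{\left(\frac{x}{2} - 2 \right)} and v = \sin{\left(3 x \right)} — it is the derivative of the product u*v.
Check: d/dx[- 2 \log{\left(\frac{x}{2} - 2 \right)} \sin{\left(3 x \right)}] = \frac{- 6 x \log{\left(\frac{x}{2} - 2 \right)} \cos{\left(3 x \right)} + 24 \log{\left(\frac{x}{2} - 2 \right)} \cos{\left(3 x \right)} - 2 \sin{\left(3 x \right)}}{x - 4} = f(x).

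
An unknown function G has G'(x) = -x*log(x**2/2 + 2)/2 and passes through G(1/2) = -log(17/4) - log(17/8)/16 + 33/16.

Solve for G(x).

G(x) = -x**2*log(x**2/2 + 2)/4 + x**2/4 - log(x**2 + 4) + 2

A first test for any G(x): its x-derivative must equal the given G'(x).
A general antiderivative is -x**2*log(x**2/2 + 2)/4 + x**2/4 - log(x**2 + 4) + C.
The condition gives C = -log(17/4) - log(17/8)/16 + 33/16 - (-log(17/4) - log(17/8)/16 + 1/16) = 2.
So G(x) = -x**2*log(x**2/2 + 2)/4 + x**2/4 - log(x**2 + 4) + 2.
Check: d/dx[-x**2*log(x**2/2 + 2)/4 + x**2/4 - log(x**2 + 4) + 2] = -x*log(x**2/2 + 2)/2 = G'(x).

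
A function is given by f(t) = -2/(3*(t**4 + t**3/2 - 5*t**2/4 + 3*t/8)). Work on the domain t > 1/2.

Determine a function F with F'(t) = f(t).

An antiderivative is F(t) = (-32*t*log(t) + 30*t*log(t - 1/2) + 2*t*log(t + 3/2) + 16*log(t) - 15*log(t - 1/2) - log(t + 3/2) + 12)/(18*t - 9).

The denominator factors as 3*t*(2*t - 1)**2*(2*t + 3); partial fractions split f into directly integrable pieces: 2/(9*(2*t + 3)) + 10/(3*(2*t - 1)) - 8/(3*(2*t - 1)**2) - 16/(9*t).
Check: d/dt[(-32*t*log(t) + 30*t*log(t - 1/2) + 2*t*log(t + 3/2) + 16*log(t) - 15*log(t - 1/2) - log(t + 3/2) + 12)/(18*t - 9)] = -16/(24*t**4 + 12*t**3 - 30*t**2 + 9*t), which equals f(t).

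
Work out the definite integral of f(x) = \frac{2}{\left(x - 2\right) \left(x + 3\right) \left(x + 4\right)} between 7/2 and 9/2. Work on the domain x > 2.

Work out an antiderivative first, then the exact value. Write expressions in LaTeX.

Antiderivative: F(x) = \frac{\log{\left(x - 2 \right)} - 6 \log{\left(x + 3 \right)} + 5 \log{\left(x + 4 \right)}}{15}; value = - \frac{11 \log{\left(\frac{15}{2} \right)}}{15} - \frac{\log{\left(\frac{3}{2} \right)}}{15} + \frac{\log{\left(\frac{5}{2} \right)}}{15} + \frac{\log{\left(\frac{17}{2} \right)}}{3} + \frac{2 \log{\left(\frac{13}{2} \right)}}{5}

The denominator factors as \left(x - 2\right) \left(x + 3\right) \left(x + 4\right); partial fractions split f into directly integrable pieces: \frac{1}{3 \left(x + 4\right)} - \frac{2}{5 \left(x + 3\right)} + \frac{1}{15 \left(x - 2\right)}.
F(x) = \frac{\log{\left(x - 2 \right)} - 6 \log{\left(x + 3 \right)} + 5 \log{\left(x + 4 \right)}}{15} is an antiderivative of f.
Check: d/dx[\frac{\log{\left(x - 2 \right)} - 6 \log{\left(x + 3 \right)} + 5 \log{\left(x + 4 \right)}}{15}] = \frac{2}{x^{3} + 5 x^{2} - 2 x - 24}, which equals f(x).
F(9/2) = - \frac{2 \log{\left(\frac{15}{2} \right)}}{5} + \frac{\log{\left(\frac{5}{2} \right)}}{15} + \frac{\log{\left(\frac{17}{2} \right)}}{3}; F(7/2) = - \frac{2 \log{\left(\frac{13}{2} \right)}}{5} + \frac{\log{\left(\frac{3}{2} \right)}}{15} + \frac{\log{\left(\frac{15}{2} \right)}}{3}.
Integral = F(9/2) - F(7/2) = - \frac{11 \log{\left(\frac{15}{2} \right)}}{15} - \frac{\log{\left(\frac{3}{2} \right)}}{15} + \frac{\log{\left(\frac{5}{2} \right)}}{15} + \frac{\log{\left(\frac{17}{2} \right)}}{3} + \frac{2 \log{\left(\frac{13}{2} \right)}}{5}.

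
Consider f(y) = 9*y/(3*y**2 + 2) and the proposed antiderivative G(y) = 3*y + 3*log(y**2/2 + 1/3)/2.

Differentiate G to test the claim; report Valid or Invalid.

Invalid: d/dy[G] - f = 3, which is not 0.

d/dy[G] = (9*y**2 + 9*y + 6)/(3*y**2 + 2)
d/dy[G] - f(y) = 3 != 0.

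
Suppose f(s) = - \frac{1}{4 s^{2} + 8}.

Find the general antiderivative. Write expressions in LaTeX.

Differentiate the proposed F(s) back; it has to land on f(s) exactly.
Check: d/ds[- \frac{\sqrt{2} \operatorname{atan}{\left(\frac{\sqrt{2} s}{2} \right)}}{8}] = - \frac{1}{4 s^{2} + 8} = f(s).

F(s) = - \frac{\sqrt{2} \operatorname{atan}{\left(\frac{\sqrt{2} s}{2} \right)}}{8} + C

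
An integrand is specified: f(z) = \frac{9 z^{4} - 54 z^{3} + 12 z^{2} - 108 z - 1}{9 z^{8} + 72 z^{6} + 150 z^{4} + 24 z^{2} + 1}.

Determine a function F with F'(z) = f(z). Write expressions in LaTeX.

An antiderivative is F(z) = - \frac{z}{3 z^{4} + 12 z^{2} + 1} + \frac{3}{2 z^{4} + 8 z^{2} + \frac{2}{3}}.

Recognize the product-rule pattern: f = u'v + uv' with u = \frac{1}{z^{4} + 4 z^{2} + \frac{1}{3}}, v = \frac{3}{2} - \frac{z}{3}, so integration by parts undoes it.
Check: d/dz[- \frac{z}{3 z^{4} + 12 z^{2} + 1} + \frac{3}{2 z^{4} + 8 z^{2} + \frac{2}{3}}] = \frac{9 z^{4} - 54 z^{3} + 12 z^{2} - 108 z - 1}{9 z^{8} + 72 z^{6} + 150 z^{4} + 24 z^{2} + 1} = f(z).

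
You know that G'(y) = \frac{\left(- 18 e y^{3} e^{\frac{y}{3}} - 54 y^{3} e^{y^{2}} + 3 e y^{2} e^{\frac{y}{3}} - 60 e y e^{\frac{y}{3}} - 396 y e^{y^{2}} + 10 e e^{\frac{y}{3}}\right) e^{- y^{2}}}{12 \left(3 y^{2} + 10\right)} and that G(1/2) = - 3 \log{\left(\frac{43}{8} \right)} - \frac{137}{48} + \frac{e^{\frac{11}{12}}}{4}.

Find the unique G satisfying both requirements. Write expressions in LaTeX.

A first test for any G(y): its y-derivative must equal the given G'(y).
A general antiderivative is - \frac{3 y^{2}}{4} + \frac{e^{- y^{2} + \frac{y}{3} + 1}}{4} - 3 \log{\left(\frac{3 y^{2}}{2} + 5 \right)} - \frac{5}{3} + C.
The condition gives C = - 3 \log{\left(\frac{43}{8} \right)} - \frac{137}{48} + \frac{e^{\frac{11}{12}}}{4} - (- 3 \log{\left(\frac{43}{8} \right)} - \frac{89}{48} + \frac{e^{\frac{11}{12}}}{4}) = -1.
So G(y) = - \frac{3 y^{2}}{4} + \frac{e e^{\frac{y}{3}} e^{- y^{2}}}{4} - 3 \log{\left(\frac{3 y^{2}}{2} + 5 \right)} - \frac{8}{3}.
Check: d/dy[- \frac{3 y^{2}}{4} + \frac{e e^{\frac{y}{3}} e^{- y^{2}}}{4} - 3 \log{\left(\frac{3 y^{2}}{2} + 5 \right)} - \frac{8}{3}] = \frac{- 18 e y^{3} e^{\frac{y}{3}} - 54 y^{3} e^{y^{2}} + 3 e y^{2} e^{\frac{y}{3}} - 60 e y e^{\frac{y}{3}} - 396 y e^{y^{2}} + 10 e e^{\frac{y}{3}}}{36 y^{2} e^{y^{2}} + 120 e^{y^{2}}}, which equals G'(y).

G(y) = - \frac{3 y^{2}}{4} + \frac{e e^{\frac{y}{3}} e^{- y^{2}}}{4} - 3 \log{\left(\frac{3 y^{2}}{2} + 5 \right)} - \frac{8}{3}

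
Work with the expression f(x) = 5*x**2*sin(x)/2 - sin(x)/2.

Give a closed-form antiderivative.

Integrate term by term and add the pieces.
Check: d/dx[(-5*x**2*cos(x) + 10*x*sin(x) + 11*cos(x))/2] = 5*x**2*sin(x)/2 - sin(x)/2 = f(x).

An antiderivative is F(x) = (-5*x**2*cos(x) + 10*x*sin(x) + 11*cos(x))/2.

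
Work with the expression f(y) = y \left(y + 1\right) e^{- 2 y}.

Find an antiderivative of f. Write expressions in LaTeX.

An antiderivative is F(y) = - \frac{y^{2} e^{- 2 y}}{2} - y e^{- 2 y} - \frac{e^{- 2 y}}{2}.

Recognize the product-rule pattern: f = u'v + uv' with u = - \frac{y^{2}}{2} - y - \frac{1}{2}, v = e^{- 2 y}, so integration by parts undoes it.
Check: d/dy[- \frac{y^{2} e^{- 2 y}}{2} - y e^{- 2 y} - \frac{e^{- 2 y}}{2}] = \left(y^{2} + y\right) e^{- 2 y}, which equals f(y).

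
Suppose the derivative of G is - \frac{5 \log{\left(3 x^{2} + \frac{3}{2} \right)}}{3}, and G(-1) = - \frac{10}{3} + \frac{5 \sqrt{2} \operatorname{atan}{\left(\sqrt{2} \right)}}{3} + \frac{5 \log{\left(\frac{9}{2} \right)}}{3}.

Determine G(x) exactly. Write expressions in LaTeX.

G(x) = - \frac{5 x \log{\left(3 x^{2} + \frac{3}{2} \right)}}{3} + \frac{10 x}{3} - \frac{5 \sqrt{2} \operatorname{atan}{\left(\sqrt{2} x \right)}}{3}

Since d/dx undoes antidifferentiation here, G(x) must give back the stated G'(x).
A general antiderivative is - \frac{5 x \log{\left(3 x^{2} + \frac{3}{2} \right)}}{3} + \frac{10 x}{3} - \frac{5 \sqrt{2} \operatorname{atan}{\left(\sqrt{2} x \right)}}{3} + C.
The condition gives C = - \frac{10}{3} + \frac{5 \sqrt{2} \operatorname{atan}{\left(\sqrt{2} \right)}}{3} + \frac{5 \log{\left(\frac{9}{2} \right)}}{3} - (- \frac{10}{3} + \frac{5 \sqrt{2} \operatorname{atan}{\left(\sqrt{2} \right)}}{3} + \frac{5 \log{\left(\frac{9}{2} \right)}}{3}) = 0.
So G(x) = - \frac{5 x \log{\left(3 x^{2} + \frac{3}{2} \right)}}{3} + \frac{10 x}{3} - \frac{5 \sqrt{2} \operatorname{atan}{\left(\sqrt{2} x \right)}}{3}.
Check: d/dx[- \frac{5 x \log{\left(3 x^{2} + \frac{3}{2} \right)}}{3} + \frac{10 x}{3} - \frac{5 \sqrt{2} \operatorname{atan}{\left(\sqrt{2} x \right)}}{3}] = - \frac{5 \log{\left(x^{2} + \frac{1}{2} \right)}}{3} - \frac{5 \log{\left(3 \right)}}{3}, which equals G'(x).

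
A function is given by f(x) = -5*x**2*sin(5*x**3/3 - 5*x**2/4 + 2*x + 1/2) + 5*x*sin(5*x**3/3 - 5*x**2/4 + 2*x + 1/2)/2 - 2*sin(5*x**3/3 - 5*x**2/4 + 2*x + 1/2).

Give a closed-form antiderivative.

f matches the chain-rule pattern g'(h)*h' with inner function h(x) = 5*x**3/3 - 5*x**2/4 + 2*x + 1/2; substituting u = h(x) collapses the integral.
Check: d/dx[cos(5*x**3/3 - 5*x**2/4 + 2*x + 1/2)] = -5*x**2*sin(5*x**3/3 - 5*x**2/4 + 2*x + 1/2) + 5*x*sin(5*x**3/3 - 5*x**2/4 + 2*x + 1/2)/2 - 2*sin(5*x**3/3 - 5*x**2/4 + 2*x + 1/2) = f(x).

An antiderivative is F(x) = cos(5*x**3/3 - 5*x**2/4 + 2*x + 1/2).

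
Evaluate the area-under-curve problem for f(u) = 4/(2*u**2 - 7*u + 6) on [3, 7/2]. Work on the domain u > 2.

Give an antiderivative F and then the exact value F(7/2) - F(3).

The denominator factors as (u - 2)*(2*u - 3); partial fractions split f into directly integrable pieces: -8/(2*u - 3) + 4/(u - 2).
F(u) = 4*(log(u - 2) - log(u - 3/2)) is an antiderivative of f.
Check: d/du[4*(log(u - 2) - log(u - 3/2))] = 4/(2*u**2 - 7*u + 6) = f(u).
F(7/2) = -4*log(2) + 4*log(3/2); F(3) = -4*log(3/2).
Integral = F(7/2) - F(3) = -4*log(2) + 8*log(3/2).

Antiderivative: F(u) = 4*(log(u - 2) - log(u - 3/2)); value = -4*log(2) + 8*log(3/2)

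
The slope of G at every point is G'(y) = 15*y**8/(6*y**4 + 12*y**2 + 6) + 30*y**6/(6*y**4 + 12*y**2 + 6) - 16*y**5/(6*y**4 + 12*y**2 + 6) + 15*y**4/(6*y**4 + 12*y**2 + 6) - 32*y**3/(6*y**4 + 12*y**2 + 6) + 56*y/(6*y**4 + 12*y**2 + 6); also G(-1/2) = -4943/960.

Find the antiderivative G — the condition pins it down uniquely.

The integrand splits into summands that can be handled one at a time.
A general antiderivative is y**5/2 - 4*y**2/3 - 3/(y**2/2 + 1/2) + C.
The condition gives C = -4943/960 - (-4943/960) = 0.
So G(y) = (3*y**7 + 3*y**5 - 8*y**4 - 8*y**2 - 36)/(6*y**2 + 6).
Check: d/dy[(3*y**7 + 3*y**5 - 8*y**4 - 8*y**2 - 36)/(6*y**2 + 6)] = (15*y**8 + 30*y**6 - 16*y**5 + 15*y**4 - 32*y**3 + 56*y)/(6*y**4 + 12*y**2 + 6), which equals G'(y).

G(y) = (3*y**7 + 3*y**5 - 8*y**4 - 8*y**2 - 36)/(6*y**2 + 6)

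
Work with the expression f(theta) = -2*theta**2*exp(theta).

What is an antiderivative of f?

f has the shape u'v + uv' for u = -2*theta**2 + 4*theta - 4 and v = exp(theta) — it is the derivative of the product u*v.
Check: d/dtheta[2*(-theta**2 + 2*theta - 2)*exp(theta)] = -2*theta**2*exp(theta) = f(theta).

An antiderivative is F(theta) = 2*(-theta**2 + 2*theta - 2)*exp(theta).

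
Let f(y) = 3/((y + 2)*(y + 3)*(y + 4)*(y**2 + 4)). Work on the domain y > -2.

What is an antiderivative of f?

An antiderivative is F(y) = 3*log(y + 2)/16 - 3*log(y + 3)/13 + 3*log(y + 4)/40 - 33*log(y**2 + 4)/2080 - 9*atan(y/2)/1040.

The denominator factors as (y + 2)*(y + 3)*(y + 4)*(y**2 + 4); partial fractions split f into directly integrable pieces: -3*(11*y + 6)/(1040*(y**2 + 4)) + 3/(40*(y + 4)) - 3/(13*(y + 3)) + 3/(16*(y + 2)).
Check: d/dy[3*log(y + 2)/16 - 3*log(y + 3)/13 + 3*log(y + 4)/40 - 33*log(y**2 + 4)/2080 - 9*atan(y/2)/1040] = 3/(y**5 + 9*y**4 + 30*y**3 + 60*y**2 + 104*y + 96), which equals f(y).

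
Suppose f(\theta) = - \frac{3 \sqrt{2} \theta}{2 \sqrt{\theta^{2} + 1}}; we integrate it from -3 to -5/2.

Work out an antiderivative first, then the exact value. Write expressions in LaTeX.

The substitution u = 2 \theta^{2} + 2 works: f is exactly (dF/du)*(du/d\theta) for that inner function.
F(\theta) = - \frac{3 \sqrt{2 \theta^{2} + 2}}{2} is an antiderivative of f.
Check: d/d\theta[- \frac{3 \sqrt{2 \theta^{2} + 2}}{2}] = - \frac{3 \sqrt{2} \theta}{2 \sqrt{\theta^{2} + 1}} = f(\theta).
F(-5/2) = - \frac{3 \sqrt{58}}{4}; F(-3) = - 3 \sqrt{5}.
Integral = F(-5/2) - F(-3) = - \frac{3 \sqrt{58}}{4} + 3 \sqrt{5}.

Antiderivative: F(\theta) = - \frac{3 \sqrt{2 \theta^{2} + 2}}{2}; value = - \frac{3 \sqrt{58}}{4} + 3 \sqrt{5}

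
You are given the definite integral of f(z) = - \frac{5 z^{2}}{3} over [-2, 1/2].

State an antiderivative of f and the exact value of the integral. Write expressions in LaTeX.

Since d/dz undoes antidifferentiation here, F'(z) = f(z) is required of F(z).
F(z) = - \frac{5 z^{3}}{9} is an antiderivative of f.
Check: d/dz[- \frac{5 z^{3}}{9}] = - \frac{5 z^{2}}{3} = f(z).
F(1/2) = - \frac{5}{72}; F(-2) = \frac{40}{9}.
Integral = F(1/2) - F(-2) = - \frac{325}{72}.

Antiderivative: F(z) = - \frac{5 z^{3}}{9}; value = - \frac{325}{72}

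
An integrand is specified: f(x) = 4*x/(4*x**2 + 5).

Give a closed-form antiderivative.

An antiderivative is F(x) = log(4*x**2 + 5)/2.

f matches the chain-rule pattern g'(h)*h' with inner function h(x) = 4*x**2 + 5; substituting u = h(x) collapses the integral.
Check: d/dx[log(4*x**2 + 5)/2] = 4*x/(4*x**2 + 5) = f(x).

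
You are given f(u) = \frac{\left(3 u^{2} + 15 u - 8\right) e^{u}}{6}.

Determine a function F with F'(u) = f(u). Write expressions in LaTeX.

f has the shape v'r + vr' for v = \frac{u^{2}}{2} + \frac{3 u}{2} - \frac{17}{6} and r = e^{u} — it is the derivative of the product v*r.
Check: d/du[\frac{u^{2} e^{u}}{2} + \frac{3 u e^{u}}{2} - \frac{17 e^{u}}{6}] = \frac{u^{2} e^{u}}{2} + \frac{5 u e^{u}}{2} - \frac{4 e^{u}}{3}, which equals f(u).

An antiderivative is F(u) = \frac{u^{2} e^{u}}{2} + \frac{3 u e^{u}}{2} - \frac{17 e^{u}}{6}.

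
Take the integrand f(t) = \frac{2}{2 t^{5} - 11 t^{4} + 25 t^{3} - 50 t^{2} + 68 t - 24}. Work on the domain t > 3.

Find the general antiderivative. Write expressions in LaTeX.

The denominator factors as \left(t - 3\right) \left(t - 2\right) \left(2 t - 1\right) \left(t^{2} + 4\right); partial fractions split f into directly integrable pieces: - \frac{9 t - 38}{884 \left(t^{2} + 4\right)} + \frac{32}{255 \left(2 t - 1\right)} - \frac{1}{12 \left(t - 2\right)} + \frac{2}{65 \left(t - 3\right)}.
Check: d/dt[\frac{2 \log{\left(t - 3 \right)}}{65} - \frac{\log{\left(t - 2 \right)}}{12} + \frac{16 \log{\left(t - \frac{1}{2} \right)}}{255} - \frac{9 \log{\left(t^{2} + 4 \right)}}{1768} + \frac{19 \operatorname{atan}{\left(\frac{t}{2} \right)}}{884}] = \frac{2}{2 t^{5} - 11 t^{4} + 25 t^{3} - 50 t^{2} + 68 t - 24} = f(t).

F(t) = \frac{2 \log{\left(t - 3 \right)}}{65} - \frac{\log{\left(t - 2 \right)}}{12} + \frac{16 \log{\left(t - \frac{1}{2} \right)}}{255} - \frac{9 \log{\left(t^{2} + 4 \right)}}{1768} + \frac{19 \operatorname{atan}{\left(\frac{t}{2} \right)}}{884} + C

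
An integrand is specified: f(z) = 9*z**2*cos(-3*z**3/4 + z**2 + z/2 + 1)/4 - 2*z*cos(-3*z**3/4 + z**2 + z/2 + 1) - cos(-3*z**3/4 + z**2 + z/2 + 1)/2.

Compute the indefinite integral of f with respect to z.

F(z) = -sin(-3*z**3/4 + z**2 + z/2 + 1) + C

The substitution u = -3*z**3/4 + z**2 + z/2 + 1 works: f is exactly (dF/du)*(du/dz) for that inner function.
Check: d/dz[-sin(-3*z**3/4 + z**2 + z/2 + 1)] = 9*z**2*cos(-3*z**3/4 + z**2 + z/2 + 1)/4 - 2*z*cos(-3*z**3/4 + z**2 + z/2 + 1) - cos(-3*z**3/4 + z**2 + z/2 + 1)/2 = f(z).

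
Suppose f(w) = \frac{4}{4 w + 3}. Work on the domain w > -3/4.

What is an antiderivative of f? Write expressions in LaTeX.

An antiderivative is F(w) = \log{\left(2 w + \frac{3}{2} \right)}.

Check any antiderivative F(w) by computing F'(w) and comparing it with f(w).
Check: d/dw[\log{\left(2 w + \frac{3}{2} \right)}] = \frac{4}{4 w + 3} = f(w).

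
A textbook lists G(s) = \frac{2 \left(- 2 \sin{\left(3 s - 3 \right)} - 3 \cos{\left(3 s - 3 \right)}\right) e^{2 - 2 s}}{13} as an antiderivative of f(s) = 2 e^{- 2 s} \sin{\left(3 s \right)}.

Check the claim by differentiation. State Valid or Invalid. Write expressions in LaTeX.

Invalid: d/ds[G] - f = \left(- \frac{2 \sin{\left(3 s \right)}}{e^{2}} + 2 \sin{\left(3 s - 3 \right)}\right) e^{2} e^{- 2 s}, which is not 0.

d/ds[G] = 2 e^{2} e^{- 2 s} \sin{\left(3 s - 3 \right)}
d/ds[G] - f(s) = \left(- \frac{2 \sin{\left(3 s \right)}}{e^{2}} + 2 \sin{\left(3 s - 3 \right)}\right) e^{2} e^{- 2 s} != 0.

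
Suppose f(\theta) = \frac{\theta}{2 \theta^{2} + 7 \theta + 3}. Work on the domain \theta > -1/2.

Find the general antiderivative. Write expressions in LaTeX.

Factor the denominator (\left(\theta + 3\right) \left(2 \theta + 1\right)) and decompose: f = - \frac{1}{5 \left(2 \theta + 1\right)} + \frac{3}{5 \left(\theta + 3\right)}; each piece integrates to a log, atan, or power term.
Check: d/d\theta[- \frac{\log{\left(\theta + \frac{1}{2} \right)} - 6 \log{\left(\theta + 3 \right)}}{10}] = \frac{\theta}{2 \theta^{2} + 7 \theta + 3} = f(\theta).

F(\theta) = - \frac{\log{\left(\theta + \frac{1}{2} \right)} - 6 \log{\left(\theta + 3 \right)}}{10} + C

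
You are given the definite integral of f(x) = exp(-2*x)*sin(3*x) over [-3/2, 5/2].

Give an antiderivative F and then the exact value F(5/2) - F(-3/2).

Antiderivative: F(x) = -2*exp(-2*x)*sin(3*x)/13 - 3*exp(-2*x)*cos(3*x)/13; value = 3*exp(3)*cos(9/2)/13 - 2*exp(-5)*sin(15/2)/13 - 3*exp(-5)*cos(15/2)/13 - 2*exp(3)*sin(9/2)/13

For F(x) to be correct the identity F'(x) - f(x) = 0 must hold.
F(x) = -2*exp(-2*x)*sin(3*x)/13 - 3*exp(-2*x)*cos(3*x)/13 is an antiderivative of f.
Check: d/dx[-2*exp(-2*x)*sin(3*x)/13 - 3*exp(-2*x)*cos(3*x)/13] = exp(-2*x)*sin(3*x) = f(x).
F(5/2) = -2*exp(-5)*sin(15/2)/13 - 3*exp(-5)*cos(15/2)/13; F(-3/2) = 2*exp(3)*sin(9/2)/13 - 3*exp(3)*cos(9/2)/13.
Integral = F(5/2) - F(-3/2) = 3*exp(3)*cos(9/2)/13 - 2*exp(-5)*sin(15/2)/13 - 3*exp(-5)*cos(15/2)/13 - 2*exp(3)*sin(9/2)/13.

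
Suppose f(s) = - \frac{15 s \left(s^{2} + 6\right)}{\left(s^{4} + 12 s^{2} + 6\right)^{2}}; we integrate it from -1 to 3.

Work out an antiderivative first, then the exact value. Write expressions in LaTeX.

Antiderivative: F(s) = \frac{15}{4 \left(s^{4} + 12 s^{2} + 6\right)}; value = - \frac{44}{247}

f matches the chain-rule pattern g'(h)*h' with inner function h(s) = \frac{s^{4}}{3} + 4 s^{2} + 2; substituting u = h(s) collapses the integral.
F(s) = \frac{15}{4 \left(s^{4} + 12 s^{2} + 6\right)} is an antiderivative of f.
Check: d/ds[\frac{15}{4 \left(s^{4} + 12 s^{2} + 6\right)}] = \frac{- 15 s^{3} - 90 s}{s^{8} + 24 s^{6} + 156 s^{4} + 144 s^{2} + 36}, which equals f(s).
F(3) = \frac{1}{52}; F(-1) = \frac{15}{76}.
Integral = F(3) - F(-1) = - \frac{44}{247}.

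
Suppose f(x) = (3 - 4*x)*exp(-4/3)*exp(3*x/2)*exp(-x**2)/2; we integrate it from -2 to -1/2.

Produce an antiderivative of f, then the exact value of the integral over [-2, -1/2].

Antiderivative: F(x) = exp(-x**2 + 3*x/2 - 4/3); value = -exp(-25/3) + exp(-7/3)

f matches the chain-rule pattern g'(h)*h' with inner function h(x) = -x**2 + 3*x/2 - 4/3; substituting u = h(x) collapses the integral.
F(x) = exp(-x**2 + 3*x/2 - 4/3) is an antiderivative of f.
Check: d/dx[exp(-x**2 + 3*x/2 - 4/3)] = (3 - 4*x)*exp(-4/3)*exp(3*x/2)*exp(-x**2)/2 = f(x).
F(-1/2) = exp(-7/3); F(-2) = exp(-25/3).
Integral = F(-1/2) - F(-2) = -exp(-25/3) + exp(-7/3).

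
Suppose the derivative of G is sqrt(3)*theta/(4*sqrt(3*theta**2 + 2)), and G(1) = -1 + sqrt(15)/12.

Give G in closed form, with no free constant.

The substitution u = theta**2 + 2/3 works: G'(theta) is exactly (dG/du)*(du/dtheta) for that inner function.
A general antiderivative is sqrt(theta**2 + 2/3)/4 + C.
The condition gives C = -1 + sqrt(15)/12 - (sqrt(15)/12) = -1.
So G(theta) = sqrt(theta**2 + 2/3)/4 - 1.
Check: d/dtheta[sqrt(theta**2 + 2/3)/4 - 1] = sqrt(3)*theta/(4*sqrt(3*theta**2 + 2)) = G'(theta).

G(theta) = sqrt(theta**2 + 2/3)/4 - 1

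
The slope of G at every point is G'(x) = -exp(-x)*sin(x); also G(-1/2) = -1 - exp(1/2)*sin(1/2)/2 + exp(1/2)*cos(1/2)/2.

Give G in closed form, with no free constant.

G(x) = (-2*exp(x) + sin(x) + cos(x))*exp(-x)/2

Differentiate the proposed G(x) back; it has to land on the given G'(x).
A general antiderivative is exp(-x)*sin(x)/2 + exp(-x)*cos(x)/2 + C.
The condition gives C = -1 - exp(1/2)*sin(1/2)/2 + exp(1/2)*cos(1/2)/2 - (-exp(1/2)*sin(1/2)/2 + exp(1/2)*cos(1/2)/2) = -1.
So G(x) = (-2*exp(x) + sin(x) + cos(x))*exp(-x)/2.
Check: d/dx[(-2*exp(x) + sin(x) + cos(x))*exp(-x)/2] = -exp(-x)*sin(x) = G'(x).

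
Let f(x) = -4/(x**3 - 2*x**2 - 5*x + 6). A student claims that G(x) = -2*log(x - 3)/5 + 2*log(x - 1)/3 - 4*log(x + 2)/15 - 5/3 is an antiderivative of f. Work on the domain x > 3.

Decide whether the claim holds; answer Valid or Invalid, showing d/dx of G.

d/dx[G] = -4/(x**3 - 2*x**2 - 5*x + 6)
This equals f(x) exactly, so the claim holds.

Valid - differentiating G returns exactly f.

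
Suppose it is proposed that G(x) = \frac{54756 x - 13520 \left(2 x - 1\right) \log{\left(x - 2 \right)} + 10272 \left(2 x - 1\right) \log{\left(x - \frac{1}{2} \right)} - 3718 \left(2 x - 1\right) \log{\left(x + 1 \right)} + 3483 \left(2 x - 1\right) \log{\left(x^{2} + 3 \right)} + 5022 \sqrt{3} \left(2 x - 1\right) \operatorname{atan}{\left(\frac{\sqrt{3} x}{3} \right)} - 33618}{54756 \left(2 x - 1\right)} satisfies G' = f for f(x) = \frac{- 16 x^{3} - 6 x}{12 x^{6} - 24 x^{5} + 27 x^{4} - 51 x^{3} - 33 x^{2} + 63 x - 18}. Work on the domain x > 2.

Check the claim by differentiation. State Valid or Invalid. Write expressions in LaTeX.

d/dx[G] = \frac{- 16 x^{3} - 6 x}{12 x^{6} - 24 x^{5} + 27 x^{4} - 51 x^{3} - 33 x^{2} + 63 x - 18}
This equals f(x) exactly, so the claim holds.

Valid - differentiating G returns exactly f.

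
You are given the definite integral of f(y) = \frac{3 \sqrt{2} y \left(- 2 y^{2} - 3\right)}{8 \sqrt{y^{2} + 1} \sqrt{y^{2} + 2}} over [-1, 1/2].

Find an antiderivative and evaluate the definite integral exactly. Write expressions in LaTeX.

Antiderivative: F(y) = - \frac{3 \sqrt{2} \sqrt{y^{2} + 1} \sqrt{y^{2} + 2}}{8}; value = - \frac{9 \sqrt{10}}{32} + \frac{3 \sqrt{3}}{4}

f has the shape u'v + uv' for u = - \frac{3 \sqrt{y^{2} + 1}}{4} and v = \sqrt{\frac{y^{2}}{2} + 1} — it is the derivative of the product u*v.
F(y) = - \frac{3 \sqrt{2} \sqrt{y^{2} + 1} \sqrt{y^{2} + 2}}{8} is an antiderivative of f.
Check: d/dy[- \frac{3 \sqrt{2} \sqrt{y^{2} + 1} \sqrt{y^{2} + 2}}{8}] = \frac{- 6 \sqrt{2} y^{3} - 9 \sqrt{2} y}{8 \sqrt{y^{2} + 1} \sqrt{y^{2} + 2}}, which equals f(y).
F(1/2) = - \frac{9 \sqrt{10}}{32}; F(-1) = - \frac{3 \sqrt{3}}{4}.
Integral = F(1/2) - F(-1) = - \frac{9 \sqrt{10}}{32} + \frac{3 \sqrt{3}}{4}.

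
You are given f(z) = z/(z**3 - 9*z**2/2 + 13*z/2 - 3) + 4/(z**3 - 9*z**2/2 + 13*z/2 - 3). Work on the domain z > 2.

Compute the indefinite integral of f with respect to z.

F(z) = 12*log(z - 2) - 22*log(z - 3/2) + 10*log(z - 1) + C

Factor the denominator ((z - 2)*(z - 1)*(2*z - 3)) and decompose: f = -44/(2*z - 3) + 10/(z - 1) + 12/(z - 2); each piece integrates to a log, atan, or power term.
Check: d/dz[12*log(z - 2) - 22*log(z - 3/2) + 10*log(z - 1)] = (2*z + 8)/(2*z**3 - 9*z**2 + 13*z - 6), which equals f(z).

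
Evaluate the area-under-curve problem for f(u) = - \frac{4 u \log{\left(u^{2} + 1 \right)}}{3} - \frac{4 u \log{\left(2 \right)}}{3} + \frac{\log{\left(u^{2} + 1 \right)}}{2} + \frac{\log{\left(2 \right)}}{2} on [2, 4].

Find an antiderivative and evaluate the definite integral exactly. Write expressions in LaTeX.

The integrand splits into summands that can be handled one at a time.
F(u) = \frac{4 u^{2} + u \left(3 - 4 u\right) \log{\left(2 u^{2} + 2 \right)} - 6 u - 4 \log{\left(u^{2} + 1 \right)} + 6 \operatorname{atan}{\left(u \right)}}{6} is an antiderivative of f.
Check: d/du[\frac{4 u^{2} + u \left(3 - 4 u\right) \log{\left(2 u^{2} + 2 \right)} - 6 u - 4 \log{\left(u^{2} + 1 \right)} + 6 \operatorname{atan}{\left(u \right)}}{6}] = - \frac{4 u \log{\left(u^{2} + 1 \right)}}{3} - \frac{4 u \log{\left(2 \right)}}{3} + \frac{\log{\left(u^{2} + 1 \right)}}{2} + \frac{\log{\left(2 \right)}}{2} = f(u).
F(4) = - \frac{26 \log{\left(34 \right)}}{3} - \frac{2 \log{\left(17 \right)}}{3} + \operatorname{atan}{\left(4 \right)} + \frac{20}{3}; F(2) = - \frac{5 \log{\left(10 \right)}}{3} - \frac{2 \log{\left(5 \right)}}{3} + \frac{2}{3} + \operatorname{atan}{\left(2 \right)}.
Integral = F(4) - F(2) = - \frac{26 \log{\left(34 \right)}}{3} - \frac{2 \log{\left(17 \right)}}{3} - \operatorname{atan}{\left(2 \right)} + \frac{2 \log{\left(5 \right)}}{3} + \operatorname{atan}{\left(4 \right)} + \frac{5 \log{\left(10 \right)}}{3} + 6.

Antiderivative: F(u) = \frac{4 u^{2} + u \left(3 - 4 u\right) \log{\left(2 u^{2} + 2 \right)} - 6 u - 4 \log{\left(u^{2} + 1 \right)} + 6 \operatorname{atan}{\left(u \right)}}{6}; value = - \frac{26 \log{\left(34 \right)}}{3} - \frac{2 \log{\left(17 \right)}}{3} - \operatorname{atan}{\left(2 \right)} + \frac{2 \log{\left(5 \right)}}{3} + \operatorname{atan}{\left(4 \right)} + \frac{5 \log{\left(10 \right)}}{3} + 6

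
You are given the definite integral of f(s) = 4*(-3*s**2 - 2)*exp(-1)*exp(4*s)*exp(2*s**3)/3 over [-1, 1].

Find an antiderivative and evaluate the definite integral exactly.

Antiderivative: F(s) = -2*exp(-1)*exp(4*s)*exp(2*s**3)/3; value = -2*exp(5)/3 + 2*exp(-7)/3

f matches the chain-rule pattern g'(h)*h' with inner function h(s) = 2*s**3 + 4*s - 1; substituting u = h(s) collapses the integral.
F(s) = -2*exp(-1)*exp(4*s)*exp(2*s**3)/3 is an antiderivative of f.
Check: d/ds[-2*exp(-1)*exp(4*s)*exp(2*s**3)/3] = (-12*s**2*exp(4*s)*exp(2*s**3) - 8*exp(4*s)*exp(2*s**3))*exp(-1)/3, which equals f(s).
F(1) = -2*exp(5)/3; F(-1) = -2*exp(-7)/3.
Integral = F(1) - F(-1) = -2*exp(5)/3 + 2*exp(-7)/3.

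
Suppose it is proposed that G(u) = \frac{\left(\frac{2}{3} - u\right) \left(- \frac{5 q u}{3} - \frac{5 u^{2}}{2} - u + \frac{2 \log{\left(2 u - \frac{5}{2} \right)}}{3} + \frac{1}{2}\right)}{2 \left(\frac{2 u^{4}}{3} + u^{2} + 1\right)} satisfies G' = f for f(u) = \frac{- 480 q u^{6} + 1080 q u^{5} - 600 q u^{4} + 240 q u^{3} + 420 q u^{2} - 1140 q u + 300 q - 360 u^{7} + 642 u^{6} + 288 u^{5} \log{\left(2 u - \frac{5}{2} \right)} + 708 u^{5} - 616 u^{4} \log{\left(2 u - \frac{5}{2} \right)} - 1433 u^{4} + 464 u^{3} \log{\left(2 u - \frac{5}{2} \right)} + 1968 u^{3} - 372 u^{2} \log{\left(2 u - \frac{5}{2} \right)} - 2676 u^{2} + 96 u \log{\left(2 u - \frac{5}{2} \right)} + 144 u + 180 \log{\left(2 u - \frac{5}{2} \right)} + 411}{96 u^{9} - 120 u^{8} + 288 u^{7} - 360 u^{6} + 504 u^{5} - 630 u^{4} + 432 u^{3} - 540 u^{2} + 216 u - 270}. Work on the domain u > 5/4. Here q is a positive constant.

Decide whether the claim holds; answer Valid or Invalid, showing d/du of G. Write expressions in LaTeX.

d/du[G] = \frac{- 480 q u^{6} + 1080 q u^{5} - 600 q u^{4} + 240 q u^{3} + 420 q u^{2} - 1140 q u + 300 q - 360 u^{7} + 642 u^{6} + 288 u^{5} \log{\left(2 u - \frac{5}{2} \right)} + 708 u^{5} - 616 u^{4} \log{\left(2 u - \frac{5}{2} \right)} - 1433 u^{4} + 464 u^{3} \log{\left(2 u - \frac{5}{2} \right)} + 1968 u^{3} - 372 u^{2} \log{\left(2 u - \frac{5}{2} \right)} - 2676 u^{2} + 96 u \log{\left(2 u - \frac{5}{2} \right)} + 144 u + 180 \log{\left(2 u - \frac{5}{2} \right)} + 411}{192 u^{9} - 240 u^{8} + 576 u^{7} - 720 u^{6} + 1008 u^{5} - 1260 u^{4} + 864 u^{3} - 1080 u^{2} + 432 u - 540}
d/du[G] - f(u) = \frac{480 q u^{6} - 1080 q u^{5} + 600 q u^{4} - 240 q u^{3} - 420 q u^{2} + 1140 q u - 300 q + 360 u^{7} - 642 u^{6} - 288 u^{5} \log{\left(2 u - \frac{5}{2} \right)} - 708 u^{5} + 616 u^{4} \log{\left(2 u - \frac{5}{2} \right)} + 1433 u^{4} - 464 u^{3} \log{\left(2 u - \frac{5}{2} \right)} - 1968 u^{3} + 372 u^{2} \log{\left(2 u - \frac{5}{2} \right)} + 2676 u^{2} - 96 u \log{\left(2 u - \frac{5}{2} \right)} - 144 u - 180 \log{\left(2 u - \frac{5}{2} \right)} - 411}{192 u^{9} - 240 u^{8} + 576 u^{7} - 720 u^{6} + 1008 u^{5} - 1260 u^{4} + 864 u^{3} - 1080 u^{2} + 432 u - 540} != 0.

Invalid: d/du[G] - f = \frac{480 q u^{6} - 1080 q u^{5} + 600 q u^{4} - 240 q u^{3} - 420 q u^{2} + 1140 q u - 300 q + 360 u^{7} - 642 u^{6} - 288 u^{5} \log{\left(2 u - \frac{5}{2} \right)} - 708 u^{5} + 616 u^{4} \log{\left(2 u - \frac{5}{2} \right)} + 1433 u^{4} - 464 u^{3} \log{\left(2 u - \frac{5}{2} \right)} - 1968 u^{3} + 372 u^{2} \log{\left(2 u - \frac{5}{2} \right)} + 2676 u^{2} - 96 u \log{\left(2 u - \frac{5}{2} \right)} - 144 u - 180 \log{\left(2 u - \frac{5}{2} \right)} - 411}{192 u^{9} - 240 u^{8} + 576 u^{7} - 720 u^{6} + 1008 u^{5} - 1260 u^{4} + 864 u^{3} - 1080 u^{2} + 432 u - 540}, which is not 0.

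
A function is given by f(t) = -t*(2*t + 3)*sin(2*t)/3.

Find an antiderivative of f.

An antiderivative is F(t) = (4*t**2*cos(2*t) - 4*t*sin(2*t) + 6*t*cos(2*t) - 3*sin(2*t) - 2*cos(2*t))/12.

Since d/dt undoes antidifferentiation here, F'(t) = f(t) is required of F(t).
Check: d/dt[(4*t**2*cos(2*t) - 4*t*sin(2*t) + 6*t*cos(2*t) - 3*sin(2*t) - 2*cos(2*t))/12] = -2*t**2*sin(2*t)/3 - t*sin(2*t), which equals f(t).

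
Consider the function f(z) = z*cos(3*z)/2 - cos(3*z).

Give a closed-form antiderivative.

An antiderivative is F(z) = z*sin(3*z)/6 - sin(3*z)/3 + cos(3*z)/18.

Integrate term by term and add the pieces.
Check: d/dz[z*sin(3*z)/6 - sin(3*z)/3 + cos(3*z)/18] = z*cos(3*z)/2 - cos(3*z) = f(z).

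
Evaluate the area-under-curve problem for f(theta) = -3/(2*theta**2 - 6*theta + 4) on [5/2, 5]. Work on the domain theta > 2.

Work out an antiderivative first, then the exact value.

The denominator factors as 2*(theta - 2)*(theta - 1); partial fractions split f into directly integrable pieces: 3/(2*(theta - 1)) - 3/(2*(theta - 2)).
F(theta) = -3*log(theta - 2)/2 + 3*log(theta - 1)/2 is an antiderivative of f.
Check: d/dtheta[-3*log(theta - 2)/2 + 3*log(theta - 1)/2] = -3/(2*theta**2 - 6*theta + 4) = f(theta).
F(5) = -3*log(3)/2 + 3*log(4)/2; F(5/2) = 3*log(3/2)/2 + 3*log(2)/2.
Integral = F(5) - F(5/2) = -3*log(3)/2 - 3*log(2)/2 - 3*log(3/2)/2 + 3*log(4)/2.

Antiderivative: F(theta) = -3*log(theta - 2)/2 + 3*log(theta - 1)/2; value = -3*log(3)/2 - 3*log(2)/2 - 3*log(3/2)/2 + 3*log(4)/2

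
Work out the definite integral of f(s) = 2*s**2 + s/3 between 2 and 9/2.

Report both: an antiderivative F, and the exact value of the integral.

Antiderivative: F(s) = 2*s**3/3 + s**2/6; value = 465/8

Integrate term by term and add the pieces.
F(s) = 2*s**3/3 + s**2/6 is an antiderivative of f.
Check: d/ds[2*s**3/3 + s**2/6] = 2*s**2 + s/3 = f(s).
F(9/2) = 513/8; F(2) = 6.
Integral = F(9/2) - F(2) = 465/8.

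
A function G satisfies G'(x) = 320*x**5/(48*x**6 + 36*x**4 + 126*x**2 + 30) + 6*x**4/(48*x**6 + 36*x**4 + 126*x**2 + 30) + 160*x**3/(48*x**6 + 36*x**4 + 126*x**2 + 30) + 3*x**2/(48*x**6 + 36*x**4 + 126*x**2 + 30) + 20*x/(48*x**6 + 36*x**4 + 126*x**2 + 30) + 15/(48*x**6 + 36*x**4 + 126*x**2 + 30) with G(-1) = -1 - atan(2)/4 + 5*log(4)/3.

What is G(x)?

G(x) = 5*log(x**4 + x**2/2 + 5/2)/3 + atan(2*x)/4 - 1

Integrate term by term and add the pieces.
A general antiderivative is 5*log(x**4 + x**2/2 + 5/2)/3 + atan(2*x)/4 + C.
The condition gives C = -1 - atan(2)/4 + 5*log(4)/3 - (-atan(2)/4 + 5*log(4)/3) = -1.
So G(x) = 5*log(x**4 + x**2/2 + 5/2)/3 + atan(2*x)/4 - 1.
Check: d/dx[5*log(x**4 + x**2/2 + 5/2)/3 + atan(2*x)/4 - 1] = (320*x**5 + 6*x**4 + 160*x**3 + 3*x**2 + 20*x + 15)/(48*x**6 + 36*x**4 + 126*x**2 + 30), which equals G'(x).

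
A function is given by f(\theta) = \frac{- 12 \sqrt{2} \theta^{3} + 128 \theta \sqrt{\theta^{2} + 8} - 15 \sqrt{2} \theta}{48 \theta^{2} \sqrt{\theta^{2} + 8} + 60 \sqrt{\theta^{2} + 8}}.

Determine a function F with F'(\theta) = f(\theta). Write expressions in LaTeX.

Check any antiderivative F(\theta) by computing F'(\theta) and comparing it with f(\theta).
Check: d/d\theta[\frac{- 3 \sqrt{2} \sqrt{\theta^{2} + 8} + 16 \log{\left(2 \theta^{2} + \frac{5}{2} \right)}}{12}] = \frac{- 12 \sqrt{2} \theta^{3} + 128 \theta \sqrt{\theta^{2} + 8} - 15 \sqrt{2} \theta}{48 \theta^{2} \sqrt{\theta^{2} + 8} + 60 \sqrt{\theta^{2} + 8}} = f(\theta).

An antiderivative is F(\theta) = \frac{- 3 \sqrt{2} \sqrt{\theta^{2} + 8} + 16 \log{\left(2 \theta^{2} + \frac{5}{2} \right)}}{12}.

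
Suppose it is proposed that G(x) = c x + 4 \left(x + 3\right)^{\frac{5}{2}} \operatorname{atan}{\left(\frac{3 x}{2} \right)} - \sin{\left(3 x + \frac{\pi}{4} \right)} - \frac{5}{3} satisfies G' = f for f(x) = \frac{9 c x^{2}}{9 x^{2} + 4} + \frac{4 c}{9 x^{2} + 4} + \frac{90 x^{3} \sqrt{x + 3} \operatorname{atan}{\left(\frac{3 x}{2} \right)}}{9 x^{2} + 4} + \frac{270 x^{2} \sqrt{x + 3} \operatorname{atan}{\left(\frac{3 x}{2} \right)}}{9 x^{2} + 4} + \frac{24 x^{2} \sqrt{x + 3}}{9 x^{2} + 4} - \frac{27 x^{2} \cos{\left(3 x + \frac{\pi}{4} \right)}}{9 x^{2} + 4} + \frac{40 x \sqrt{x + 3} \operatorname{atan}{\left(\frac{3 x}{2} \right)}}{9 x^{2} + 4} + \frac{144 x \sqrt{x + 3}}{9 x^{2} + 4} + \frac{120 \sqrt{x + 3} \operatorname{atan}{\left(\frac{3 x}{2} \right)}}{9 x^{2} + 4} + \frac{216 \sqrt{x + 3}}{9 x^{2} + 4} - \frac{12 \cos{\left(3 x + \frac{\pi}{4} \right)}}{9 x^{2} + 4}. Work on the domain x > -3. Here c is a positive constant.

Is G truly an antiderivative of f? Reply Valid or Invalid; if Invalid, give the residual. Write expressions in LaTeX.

Valid - the claim checks out under differentiation.

d/dx[G] = \frac{9 c x^{2} + 4 c + 90 x^{3} \sqrt{x + 3} \operatorname{atan}{\left(\frac{3 x}{2} \right)} + 270 x^{2} \sqrt{x + 3} \operatorname{atan}{\left(\frac{3 x}{2} \right)} + 24 x^{2} \sqrt{x + 3} - 27 x^{2} \cos{\left(3 x + \frac{\pi}{4} \right)} + 40 x \sqrt{x + 3} \operatorname{atan}{\left(\frac{3 x}{2} \right)} + 144 x \sqrt{x + 3} + 120 \sqrt{x + 3} \operatorname{atan}{\left(\frac{3 x}{2} \right)} + 216 \sqrt{x + 3} - 12 \cos{\left(3 x + \frac{\pi}{4} \right)}}{9 x^{2} + 4}
This equals f(x) exactly, so the claim holds.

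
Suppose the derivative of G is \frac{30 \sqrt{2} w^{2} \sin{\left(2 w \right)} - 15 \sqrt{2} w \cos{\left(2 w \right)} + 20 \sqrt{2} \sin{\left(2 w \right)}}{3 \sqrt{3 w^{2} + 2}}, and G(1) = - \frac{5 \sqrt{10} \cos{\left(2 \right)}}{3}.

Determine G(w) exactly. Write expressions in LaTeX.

G(w) = - \frac{10 \sqrt{\frac{3 w^{2}}{2} + 1} \cos{\left(2 w \right)}}{3}

G'(w) has the shape u'v + uv' for u = - \frac{10 \sqrt{\frac{3 w^{2}}{2} + 1}}{3} and v = \cos{\left(2 w \right)} — it is the derivative of the product u*v.
A general antiderivative is - \frac{10 \sqrt{\frac{3 w^{2}}{2} + 1} \cos{\left(2 w \right)}}{3} + C.
The condition gives C = - \frac{5 \sqrt{10} \cos{\left(2 \right)}}{3} - (- \frac{5 \sqrt{10} \cos{\left(2 \right)}}{3}) = 0.
So G(w) = - \frac{10 \sqrt{\frac{3 w^{2}}{2} + 1} \cos{\left(2 w \right)}}{3}.
Check: d/dw[- \frac{10 \sqrt{\frac{3 w^{2}}{2} + 1} \cos{\left(2 w \right)}}{3}] = \frac{\sqrt{2} \left(60 w^{2} \sin{\left(2 w \right)} - 30 w \cos{\left(2 w \right)} + 40 \sin{\left(2 w \right)}\right)}{6 \sqrt{3 w^{2} + 2}}, which equals G'(w).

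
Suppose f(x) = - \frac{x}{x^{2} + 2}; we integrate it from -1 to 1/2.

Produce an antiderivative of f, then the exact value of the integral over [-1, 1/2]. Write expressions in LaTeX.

Antiderivative: F(x) = - \frac{\log{\left(3 x^{2} + 6 \right)}}{2}; value = - \frac{\log{\left(\frac{27}{4} \right)}}{2} + \frac{\log{\left(9 \right)}}{2}

f matches the chain-rule pattern g'(h)*h' with inner function h(x) = 3 x^{2} + 6; substituting u = h(x) collapses the integral.
F(x) = - \frac{\log{\left(3 x^{2} + 6 \right)}}{2} is an antiderivative of f.
Check: d/dx[- \frac{\log{\left(3 x^{2} + 6 \right)}}{2}] = - \frac{x}{x^{2} + 2} = f(x).
F(1/2) = - \frac{\log{\left(\frac{27}{4} \right)}}{2}; F(-1) = - \frac{\log{\left(9 \right)}}{2}.
Integral = F(1/2) - F(-1) = - \frac{\log{\left(\frac{27}{4} \right)}}{2} + \frac{\log{\left(9 \right)}}{2}.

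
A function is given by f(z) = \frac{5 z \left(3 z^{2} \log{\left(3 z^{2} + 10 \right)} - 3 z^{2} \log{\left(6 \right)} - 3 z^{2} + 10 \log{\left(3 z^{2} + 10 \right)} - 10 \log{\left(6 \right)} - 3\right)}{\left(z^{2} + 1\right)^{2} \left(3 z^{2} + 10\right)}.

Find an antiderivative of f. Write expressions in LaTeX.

An antiderivative is F(z) = - \frac{5 \log{\left(\frac{z^{2}}{2} + \frac{5}{3} \right)}}{2 \left(z^{2} + 1\right)}.

Recognize the product-rule pattern: f = u'v + uv' with u = - \frac{5}{4 \left(\frac{z^{2}}{2} + \frac{1}{2}\right)}, v = \log{\left(\frac{z^{2}}{2} + \frac{5}{3} \right)}, so integration by parts undoes it.
Check: d/dz[- \frac{5 \log{\left(\frac{z^{2}}{2} + \frac{5}{3} \right)}}{2 \left(z^{2} + 1\right)}] = \frac{15 z^{3} \log{\left(3 z^{2} + 10 \right)} - 15 z^{3} \log{\left(6 \right)} - 15 z^{3} + 50 z \log{\left(3 z^{2} + 10 \right)} - 50 z \log{\left(6 \right)} - 15 z}{3 z^{6} + 16 z^{4} + 23 z^{2} + 10}, which equals f(z).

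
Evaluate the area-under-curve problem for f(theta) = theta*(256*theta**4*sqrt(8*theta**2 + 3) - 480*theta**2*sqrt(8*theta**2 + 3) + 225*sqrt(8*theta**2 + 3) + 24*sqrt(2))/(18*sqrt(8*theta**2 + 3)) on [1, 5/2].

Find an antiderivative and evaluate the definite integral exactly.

Antiderivative: F(theta) = sqrt(2)*(4096*sqrt(2)*theta**6 - 11520*sqrt(2)*theta**4 + 10800*sqrt(2)*theta**2 + 576*sqrt(8*theta**2 + 3) - 3375*sqrt(2))/3456; value = -sqrt(22)/6 + sqrt(106)/6 + 17059/48

Differentiate the proposed F(theta) back; it has to land on f(theta) exactly.
F(theta) = sqrt(2)*(4096*sqrt(2)*theta**6 - 11520*sqrt(2)*theta**4 + 10800*sqrt(2)*theta**2 + 576*sqrt(8*theta**2 + 3) - 3375*sqrt(2))/3456 is an antiderivative of f.
Check: d/dtheta[sqrt(2)*(4096*sqrt(2)*theta**6 - 11520*sqrt(2)*theta**4 + 10800*sqrt(2)*theta**2 + 576*sqrt(8*theta**2 + 3) - 3375*sqrt(2))/3456] = (256*theta**5*sqrt(8*theta**2 + 3) - 480*theta**3*sqrt(8*theta**2 + 3) + 225*theta*sqrt(8*theta**2 + 3) + 24*sqrt(2)*theta)/(18*sqrt(8*theta**2 + 3)), which equals f(theta).
F(5/2) = sqrt(106)/6 + 614125/1728; F(1) = 1/1728 + sqrt(22)/6.
Integral = F(5/2) - F(1) = -sqrt(22)/6 + sqrt(106)/6 + 17059/48.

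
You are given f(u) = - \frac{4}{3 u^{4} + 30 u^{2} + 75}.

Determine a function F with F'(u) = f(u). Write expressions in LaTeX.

An antiderivative is F(u) = \frac{- 2 \sqrt{5} u^{2} \operatorname{atan}{\left(\frac{\sqrt{5} u}{5} \right)} - 10 u - 10 \sqrt{5} \operatorname{atan}{\left(\frac{\sqrt{5} u}{5} \right)}}{75 u^{2} + 375}.

Check any antiderivative F(u) by computing F'(u) and comparing it with f(u).
Check: d/du[\frac{- 2 \sqrt{5} u^{2} \operatorname{atan}{\left(\frac{\sqrt{5} u}{5} \right)} - 10 u - 10 \sqrt{5} \operatorname{atan}{\left(\frac{\sqrt{5} u}{5} \right)}}{75 u^{2} + 375}] = - \frac{4}{3 u^{4} + 30 u^{2} + 75} = f(u).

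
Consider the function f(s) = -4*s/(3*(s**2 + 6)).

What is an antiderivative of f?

The substitution u = s**2/2 + 3 works: f is exactly (dF/du)*(du/ds) for that inner function.
Check: d/ds[-2*log(s**2/2 + 3)/3] = -4*s/(3*s**2 + 18), which equals f(s).

An antiderivative is F(s) = -2*log(s**2/2 + 3)/3.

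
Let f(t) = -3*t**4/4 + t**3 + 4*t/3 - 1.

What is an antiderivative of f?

An antiderivative is F(t) = -3*t**5/20 + t**4/4 + 2*t**2/3 - t.

Integrate term by term and add the pieces.
Check: d/dt[-3*t**5/20 + t**4/4 + 2*t**2/3 - t] = -3*t**4/4 + t**3 + 4*t/3 - 1 = f(t).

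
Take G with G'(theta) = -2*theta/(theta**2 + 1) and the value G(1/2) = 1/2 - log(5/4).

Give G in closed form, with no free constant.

G(theta) = 1/2 - log(theta**2 + 1)

The substitution u = theta**2 + 1 works: G'(theta) is exactly (dG/du)*(du/dtheta) for that inner function.
A general antiderivative is -log(theta**2 + 1) + C.
The condition gives C = 1/2 - log(5/4) - (-log(5/4)) = 1/2.
So G(theta) = 1/2 - log(theta**2 + 1).
Check: d/dtheta[1/2 - log(theta**2 + 1)] = -2*theta/(theta**2 + 1) = G'(theta).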